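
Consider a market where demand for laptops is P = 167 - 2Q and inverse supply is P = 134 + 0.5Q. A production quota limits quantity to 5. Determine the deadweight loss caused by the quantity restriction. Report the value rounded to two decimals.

Unrestricted equilibrium: Q* = (167 - 134)/(2 + 0.5) = 13.2.
At Q = 5 the demand price is 167 - 2(5) = 157 and the supply price is 134 + 0.5(5) = 136.5.
Deadweight loss is the triangle between the curves from 5 to 13.2: (1/2)(157 - 136.5)(13.2 - 5) = 84.05.

84.05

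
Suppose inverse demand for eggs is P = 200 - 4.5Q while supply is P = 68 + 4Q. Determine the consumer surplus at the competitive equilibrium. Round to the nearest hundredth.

Equilibrium: 200 - 4.5Q = 68 + 4Q, so Q* = 15.5294 and P* = 130.1176.
Consumer surplus is the triangle under demand above P*: (1/2)(15.5294)(200 - 130.1176) = (1/2)(15.5294)(69.8824) = 542.6159.

542.62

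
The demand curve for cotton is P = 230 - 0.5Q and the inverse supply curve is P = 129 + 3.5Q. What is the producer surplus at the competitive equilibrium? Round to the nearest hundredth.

1115.73

Setting demand equal to supply, 101 = 4Q, so Q* = 25.25 and P* = 217.375.
Producer surplus is the triangle above supply below P*: (1/2)(25.25)(217.375 - 129) = (1/2)(25.25)(88.375) = 1115.7344.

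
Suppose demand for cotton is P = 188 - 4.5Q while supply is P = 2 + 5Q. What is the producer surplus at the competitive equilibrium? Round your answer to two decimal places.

Equilibrium: 188 - 4.5Q = 2 + 5Q, so Q* = 19.5789 and P* = 99.8947.
The supply curve's price intercept is 2, so PS = (1/2)(Q*)(P* - 2) = (1/2)(19.5789)(97.8947) = 958.338.

958.34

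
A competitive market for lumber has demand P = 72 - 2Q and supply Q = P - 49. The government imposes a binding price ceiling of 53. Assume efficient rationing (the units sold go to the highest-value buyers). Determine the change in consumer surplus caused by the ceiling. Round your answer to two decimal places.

Rewriting supply in inverse form: P = 49 + Q.
Without the control, 72 - 2Q = 49 + Q so Q* = 7.6667 and P* = 56.6667.
At the ceiling price 53, quantity supplied is (53 - 49)/1 = 4; supply is the short side, so Q = 4 trades at P = 53.
CS goes from (1/2)(7.6667)(15.3333) = 58.7778 to 60 (computed as (72 - 53)(4) - (1/2)(2)(4)^2), a change of 1.2222.

1.22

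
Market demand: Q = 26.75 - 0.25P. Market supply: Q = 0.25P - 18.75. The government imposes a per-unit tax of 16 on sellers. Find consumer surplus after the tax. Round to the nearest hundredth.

Rewriting demand in inverse form: P = 107 - 4Q.
Rewriting supply in inverse form: P = 75 + 4Q.
Without the tax, 107 - 4Q = 75 + 4Q so Q* = 4 and P* = 91.
A tax on sellers shifts supply up by 16: 107 - 4Q = 75 + 4Q + 16, so Q_t = 2. Buyers pay P_b = 99; sellers receive P_s = P_b - 16 = 83.
CS = (1/2)(Q_t)(107 - P_b) = (1/2)(2)(8) = 8.

8.00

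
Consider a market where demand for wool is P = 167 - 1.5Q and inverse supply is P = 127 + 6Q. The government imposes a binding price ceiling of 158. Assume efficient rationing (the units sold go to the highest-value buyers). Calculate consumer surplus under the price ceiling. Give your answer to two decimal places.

Free-market equilibrium: 167 - 1.5Q = 127 + 6Q gives Q* = 5.3333, P* = 159.
At P = 158, sellers supply (158 - 127)/6 = 5.1667 while buyers want more, so the quantity traded is 5.1667 at price 158.
The demand price at Q = 5.1667 is 159.25. CS is the trapezoid between demand and 158 over [0, 5.1667]: (1/2)[(167 - 158) + (159.25 - 158)](5.1667) = 26.4792.

26.48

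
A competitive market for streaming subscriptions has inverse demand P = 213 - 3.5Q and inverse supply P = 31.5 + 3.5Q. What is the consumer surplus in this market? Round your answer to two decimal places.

Set 213 - 3.5Q = 31.5 + 3.5Q, which gives 181.5 = 7Q, so Q* = 25.9286 and P* = 213 - 3.5(25.9286) = 122.25.
Consumer surplus is the triangle under demand above P*: (1/2)(25.9286)(213 - 122.25) = (1/2)(25.9286)(90.75) = 1176.5089.

1176.51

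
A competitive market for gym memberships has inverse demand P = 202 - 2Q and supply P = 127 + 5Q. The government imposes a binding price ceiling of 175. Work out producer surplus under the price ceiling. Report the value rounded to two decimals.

Without the control, 202 - 2Q = 127 + 5Q so Q* = 10.7143 and P* = 180.5714.
At P = 175, sellers supply (175 - 127)/5 = 9.6 while buyers want more, so the quantity traded is 9.6 at price 175.
PS is the triangle above supply below 175: (1/2)(9.6)(175 - 127) = 230.4.

230.40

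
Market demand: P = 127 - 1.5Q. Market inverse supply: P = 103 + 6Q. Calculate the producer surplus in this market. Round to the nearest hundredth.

Setting demand equal to supply, 24 = 7.5Q, so Q* = 3.2 and P* = 122.2.
PS is the area between P* and the supply curve from 0 to Q*: (1/2)(3.2)(19.2) = 30.72.

30.72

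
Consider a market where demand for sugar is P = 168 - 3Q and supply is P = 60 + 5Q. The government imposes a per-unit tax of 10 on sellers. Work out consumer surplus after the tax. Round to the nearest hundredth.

Pre-tax equilibrium: 168 - 3Q = 60 + 5Q gives Q* = 13.5, P* = 127.5.
A tax on sellers shifts supply up by 10: 168 - 3Q = 60 + 5Q + 10, so Q_t = 12.25. Buyers pay P_b = 131.25; sellers receive P_s = P_b - 10 = 121.25.
Consumer surplus is the triangle under demand above P_b: (1/2)(12.25)(168 - 131.25) = 225.0938.

225.09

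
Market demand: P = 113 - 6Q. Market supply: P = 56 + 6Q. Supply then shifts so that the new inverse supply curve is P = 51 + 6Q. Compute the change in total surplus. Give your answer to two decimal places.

24.79

Initial equilibrium: Q_0 = 4.75, P_0 = 84.5; CS_0 = (1/2)(4.75)(28.5) = 67.6875, PS_0 = (1/2)(4.75)(28.5) = 67.6875.
New equilibrium: 113 - 6Q = 51 + 6Q gives Q_1 = 5.1667, P_1 = 82; CS_1 = 80.0833, PS_1 = 80.0833.
Change in total surplus = (80.0833 + 80.0833) - (67.6875 + 67.6875) = 24.7917.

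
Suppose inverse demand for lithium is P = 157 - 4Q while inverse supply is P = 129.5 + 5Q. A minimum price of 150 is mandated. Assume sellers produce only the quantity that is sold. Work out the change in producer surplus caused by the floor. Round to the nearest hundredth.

4.88

Free-market equilibrium: 157 - 4Q = 129.5 + 5Q gives Q* = 3.0556, P* = 144.7778.
At the floor price 150, quantity demanded is (157 - 150)/4 = 1.75; demand is the short side, so Q = 1.75 trades at P = 150.
PS goes from (1/2)(3.0556)(15.2778) = 23.341 to 28.2188 (computed as (150 - 129.5)(1.75) - (1/2)(5)(1.75)^2), a change of 4.8777.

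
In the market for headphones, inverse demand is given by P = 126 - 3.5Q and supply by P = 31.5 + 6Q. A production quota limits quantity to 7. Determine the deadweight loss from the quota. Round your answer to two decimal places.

Unrestricted equilibrium: Q* = (126 - 31.5)/(3.5 + 6) = 9.9474.
At Q = 7 the demand price is 126 - 3.5(7) = 101.5 and the supply price is 31.5 + 6(7) = 73.5.
Deadweight loss is the triangle between the curves from 7 to 9.9474: (1/2)(101.5 - 73.5)(9.9474 - 7) = 41.2632.

41.26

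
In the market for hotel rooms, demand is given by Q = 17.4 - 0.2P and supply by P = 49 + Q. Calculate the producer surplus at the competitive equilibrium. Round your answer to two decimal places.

Rewriting demand in inverse form: P = 87 - 5Q.
Set 87 - 5Q = 49 + Q, which gives 38 = 6Q, so Q* = 6.3333 and P* = 87 - 5(6.3333) = 55.3333.
PS is the area between P* and the supply curve from 0 to Q*: (1/2)(6.3333)(6.3333) = 20.0556.

20.06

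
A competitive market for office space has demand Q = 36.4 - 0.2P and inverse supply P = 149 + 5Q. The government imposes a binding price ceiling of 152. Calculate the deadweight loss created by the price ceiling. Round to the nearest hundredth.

Rewriting demand in inverse form: P = 182 - 5Q.
Free-market equilibrium: 182 - 5Q = 149 + 5Q gives Q* = 3.3, P* = 165.5.
At the ceiling price 152, quantity supplied is (152 - 149)/5 = 0.6; supply is the short side, so Q = 0.6 trades at P = 152.
At Q = 0.6 the demand price is 179 and the supply price is 152. Deadweight loss is the triangle between the curves from 0.6 to 3.3: (1/2)(179 - 152)(3.3 - 0.6) = 36.45.

36.45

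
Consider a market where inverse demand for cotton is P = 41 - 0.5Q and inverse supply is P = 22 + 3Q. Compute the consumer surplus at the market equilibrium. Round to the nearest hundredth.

7.37

Set 41 - 0.5Q = 22 + 3Q, which gives 19 = 3.5Q, so Q* = 5.4286 and P* = 41 - 0.5(5.4286) = 38.2857.
The demand choke price is 41, so CS = (1/2)(Q*)(41 - P*) = (1/2)(5.4286)(2.7143) = 7.3673.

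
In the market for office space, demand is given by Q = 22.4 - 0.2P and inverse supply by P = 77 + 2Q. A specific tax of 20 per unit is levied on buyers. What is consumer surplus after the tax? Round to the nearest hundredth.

11.48

Rewriting demand in inverse form: P = 112 - 5Q.
Without the tax, 112 - 5Q = 77 + 2Q so Q* = 5 and P* = 87.
A tax on buyers shifts demand down by 20: (112 - 20) - 5Q = 77 + 2Q, so Q_t = 2.1429. Buyers pay P_b = 101.2857; sellers receive P_s = P_b - 20 = 81.2857.
CS = (1/2)(Q_t)(112 - P_b) = (1/2)(2.1429)(10.7143) = 11.4796.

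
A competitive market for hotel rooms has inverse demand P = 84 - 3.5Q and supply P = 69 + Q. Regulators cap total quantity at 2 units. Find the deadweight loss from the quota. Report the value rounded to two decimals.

Unrestricted equilibrium: Q* = (84 - 69)/(3.5 + 1) = 3.3333.
At Q = 2 the demand price is 84 - 3.5(2) = 77 and the supply price is 69 + (2) = 71.
DWL = (1/2)(gap between curves at 2) x (Q* - 2) = (1/2)(6)(1.3333) = 4.

4.00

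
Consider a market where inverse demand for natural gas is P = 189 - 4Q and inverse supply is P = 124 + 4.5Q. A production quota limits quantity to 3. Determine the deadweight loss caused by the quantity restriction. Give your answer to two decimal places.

91.78

Without the quota, 189 - 4Q = 124 + 4.5Q gives Q* = 7.6471.
At Q = 3 the demand price is 189 - 4(3) = 177 and the supply price is 124 + 4.5(3) = 137.5.
Deadweight loss is the triangle between the curves from 3 to 7.6471: (1/2)(177 - 137.5)(7.6471 - 3) = 91.7794.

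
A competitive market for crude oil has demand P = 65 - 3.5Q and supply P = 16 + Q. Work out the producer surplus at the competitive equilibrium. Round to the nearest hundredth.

Set 65 - 3.5Q = 16 + Q, which gives 49 = 4.5Q, so Q* = 10.8889 and P* = 65 - 3.5(10.8889) = 26.8889.
The supply curve's price intercept is 16, so PS = (1/2)(Q*)(P* - 16) = (1/2)(10.8889)(10.8889) = 59.284.

59.28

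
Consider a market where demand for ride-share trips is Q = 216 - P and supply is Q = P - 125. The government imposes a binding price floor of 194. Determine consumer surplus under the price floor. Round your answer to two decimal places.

242.00

Rewriting demand in inverse form: P = 216 - Q.
Rewriting supply in inverse form: P = 125 + Q.
Free-market equilibrium: 216 - Q = 125 + Q gives Q* = 45.5, P* = 170.5.
At the floor price 194, quantity demanded is (216 - 194)/1 = 22; demand is the short side, so Q = 22 trades at P = 194.
CS is the triangle under demand above 194: (1/2)(22)(216 - 194) = 242.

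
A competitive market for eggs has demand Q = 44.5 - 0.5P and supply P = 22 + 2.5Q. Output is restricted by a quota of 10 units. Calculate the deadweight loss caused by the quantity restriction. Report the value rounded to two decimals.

Rewriting demand in inverse form: P = 89 - 2Q.
Unrestricted equilibrium: Q* = (89 - 22)/(2 + 2.5) = 14.8889.
At Q = 10 the demand price is 89 - 2(10) = 69 and the supply price is 22 + 2.5(10) = 47.
DWL = (1/2)(gap between curves at 10) x (Q* - 10) = (1/2)(22)(4.8889) = 53.7778.

53.78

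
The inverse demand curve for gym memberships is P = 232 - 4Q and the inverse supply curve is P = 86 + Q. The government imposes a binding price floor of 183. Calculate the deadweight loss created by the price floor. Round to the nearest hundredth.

718.26

Free-market equilibrium: 232 - 4Q = 86 + Q gives Q* = 29.2, P* = 115.2.
At P = 183, buyers demand (232 - 183)/4 = 12.25 while sellers would supply more, so the quantity traded is 12.25 at price 183.
At Q = 12.25 the demand price is 183 and the supply price is 98.25. Deadweight loss is the triangle between the curves from 12.25 to 29.2: (1/2)(183 - 98.25)(29.2 - 12.25) = 718.2563.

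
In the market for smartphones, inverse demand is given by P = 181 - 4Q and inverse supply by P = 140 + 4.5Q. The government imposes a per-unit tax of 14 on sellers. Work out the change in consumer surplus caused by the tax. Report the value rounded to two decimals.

-26.35

Without the tax, 181 - 4Q = 140 + 4.5Q so Q* = 4.8235 and P* = 161.7059.
A tax on sellers shifts supply up by 14: 181 - 4Q = 140 + 4.5Q + 14, so Q_t = 3.1765. Buyers pay P_b = 168.2941; sellers receive P_s = P_b - 14 = 154.2941.
Consumers lose the trapezoid between P* and P_b out to Q_t plus the triangle from Q_t to Q*: change in CS = 20.1799 - 46.5329 = -26.3529.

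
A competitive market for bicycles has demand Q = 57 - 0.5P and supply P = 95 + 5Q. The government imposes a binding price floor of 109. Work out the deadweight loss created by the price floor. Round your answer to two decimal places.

Rewriting demand in inverse form: P = 114 - 2Q.
Free-market equilibrium: 114 - 2Q = 95 + 5Q gives Q* = 2.7143, P* = 108.5714.
At the floor price 109, quantity demanded is (114 - 109)/2 = 2.5; demand is the short side, so Q = 2.5 trades at P = 109.
The lost-trades triangle has base Q* - 2.5 = 0.2143 and height equal to the gap between the curves at Q = 2.5, which is 109 - 107.5 = 1.5. DWL = (1/2)(0.2143)(1.5) = 0.1607.

0.16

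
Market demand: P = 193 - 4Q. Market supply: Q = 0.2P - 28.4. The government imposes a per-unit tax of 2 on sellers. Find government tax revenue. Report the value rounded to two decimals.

Rewriting supply in inverse form: P = 142 + 5Q.
Pre-tax equilibrium: 193 - 4Q = 142 + 5Q gives Q* = 5.6667, P* = 170.3333.
With the tax, sellers need 2 more per unit: 193 - 4Q = 142 + 5Q + 2, so Q_t = 5.4444. Buyers pay P_b = 171.2222; sellers receive P_s = P_b - 2 = 169.2222.
Tax revenue = t x Q_t = 2 x 5.4444 = 10.8889.

10.89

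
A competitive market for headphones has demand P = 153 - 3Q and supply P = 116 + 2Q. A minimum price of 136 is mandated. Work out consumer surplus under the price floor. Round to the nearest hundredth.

48.17

Free-market equilibrium: 153 - 3Q = 116 + 2Q gives Q* = 7.4, P* = 130.8.
At the floor price 136, quantity demanded is (153 - 136)/3 = 5.6667; demand is the short side, so Q = 5.6667 trades at P = 136.
CS is the triangle under demand above 136: (1/2)(5.6667)(153 - 136) = 48.1667.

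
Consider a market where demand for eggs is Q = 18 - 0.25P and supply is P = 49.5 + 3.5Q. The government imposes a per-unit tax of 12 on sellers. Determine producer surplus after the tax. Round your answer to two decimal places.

Rewriting demand in inverse form: P = 72 - 4Q.
Without the tax, 72 - 4Q = 49.5 + 3.5Q so Q* = 3 and P* = 60.
A tax on sellers shifts supply up by 12: 72 - 4Q = 49.5 + 3.5Q + 12, so Q_t = 1.4. Buyers pay P_b = 66.4; sellers receive P_s = P_b - 12 = 54.4.
PS = (1/2)(Q_t)(P_s - 49.5) = (1/2)(1.4)(4.9) = 3.43.

3.43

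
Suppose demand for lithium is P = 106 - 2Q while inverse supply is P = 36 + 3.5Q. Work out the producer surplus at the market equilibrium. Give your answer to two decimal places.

Setting demand equal to supply, 70 = 5.5Q, so Q* = 12.7273 and P* = 80.5455.
Producer surplus is the triangle above supply below P*: (1/2)(12.7273)(80.5455 - 36) = (1/2)(12.7273)(44.5455) = 283.4711.

283.47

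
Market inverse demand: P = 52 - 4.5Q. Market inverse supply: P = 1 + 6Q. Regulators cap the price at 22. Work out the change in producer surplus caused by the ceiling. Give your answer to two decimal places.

-34.03

Without the control, 52 - 4.5Q = 1 + 6Q so Q* = 4.8571 and P* = 30.1429.
At the ceiling price 22, quantity supplied is (22 - 1)/6 = 3.5; supply is the short side, so Q = 3.5 trades at P = 22.
PS goes from (1/2)(4.8571)(29.1429) = 70.7755 to 36.75 (computed as (22 - 1)(3.5) - (1/2)(6)(3.5)^2), a change of -34.0255.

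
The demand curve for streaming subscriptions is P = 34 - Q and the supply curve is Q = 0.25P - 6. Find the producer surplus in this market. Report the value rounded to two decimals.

8.00

Rewriting supply in inverse form: P = 24 + 4Q.
Setting demand equal to supply, 10 = 5Q, so Q* = 2 and P* = 32.
PS is the area between P* and the supply curve from 0 to Q*: (1/2)(2)(8) = 8.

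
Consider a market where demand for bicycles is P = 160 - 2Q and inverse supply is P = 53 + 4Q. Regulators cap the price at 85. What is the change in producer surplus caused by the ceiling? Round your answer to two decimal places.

Without the control, 160 - 2Q = 53 + 4Q so Q* = 17.8333 and P* = 124.3333.
At P = 85, sellers supply (85 - 53)/4 = 8 while buyers want more, so the quantity traded is 8 at price 85.
PS goes from (1/2)(17.8333)(71.3333) = 636.0556 to 128 (computed as (85 - 53)(8) - (1/2)(4)(8)^2), a change of -508.0556.

-508.06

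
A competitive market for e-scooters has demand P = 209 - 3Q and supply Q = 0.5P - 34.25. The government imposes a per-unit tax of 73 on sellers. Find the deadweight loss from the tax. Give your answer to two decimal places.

Rewriting supply in inverse form: P = 68.5 + 2Q.
Pre-tax equilibrium: 209 - 3Q = 68.5 + 2Q gives Q* = 28.1, P* = 124.7.
With the tax, sellers need 73 more per unit: 209 - 3Q = 68.5 + 2Q + 73, so Q_t = 13.5. Buyers pay P_b = 168.5; sellers receive P_s = P_b - 73 = 95.5.
The welfare triangle lost has base Q* - Q_t = 14.6 and height t = 73, so DWL = (1/2)(14.6)(73) = 532.9.

532.90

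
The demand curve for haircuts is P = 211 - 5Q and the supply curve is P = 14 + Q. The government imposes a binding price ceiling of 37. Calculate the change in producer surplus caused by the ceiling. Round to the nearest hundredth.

Without the control, 211 - 5Q = 14 + Q so Q* = 32.8333 and P* = 46.8333.
At the ceiling price 37, quantity supplied is (37 - 14)/1 = 23; supply is the short side, so Q = 23 trades at P = 37.
PS goes from (1/2)(32.8333)(32.8333) = 539.0139 to 264.5 (computed as (37 - 14)(23) - (1/2)(1)(23)^2), a change of -274.5139.

-274.51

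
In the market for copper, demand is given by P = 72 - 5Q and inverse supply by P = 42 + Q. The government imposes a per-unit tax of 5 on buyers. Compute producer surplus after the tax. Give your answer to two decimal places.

8.68

Pre-tax equilibrium: 72 - 5Q = 42 + Q gives Q* = 5, P* = 47.
A tax on buyers shifts demand down by 5: (72 - 5) - 5Q = 42 + Q, so Q_t = 4.1667. Buyers pay P_b = 51.1667; sellers receive P_s = P_b - 5 = 46.1667.
PS = (1/2)(Q_t)(P_s - 42) = (1/2)(4.1667)(4.1667) = 8.6806.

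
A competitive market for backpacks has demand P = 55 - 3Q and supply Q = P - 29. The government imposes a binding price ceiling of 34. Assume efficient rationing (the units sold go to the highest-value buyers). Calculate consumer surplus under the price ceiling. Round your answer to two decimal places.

Rewriting supply in inverse form: P = 29 + Q.
Without the control, 55 - 3Q = 29 + Q so Q* = 6.5 and P* = 35.5.
At P = 34, sellers supply (34 - 29)/1 = 5 while buyers want more, so the quantity traded is 5 at price 34.
The demand price at Q = 5 is 40. CS is the trapezoid between demand and 34 over [0, 5]: (1/2)[(55 - 34) + (40 - 34)](5) = 67.5.

67.50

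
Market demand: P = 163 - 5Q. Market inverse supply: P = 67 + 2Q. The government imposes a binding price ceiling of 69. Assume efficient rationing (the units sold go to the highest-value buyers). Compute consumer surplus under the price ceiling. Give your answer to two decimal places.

Without the control, 163 - 5Q = 67 + 2Q so Q* = 13.7143 and P* = 94.4286.
At the ceiling price 69, quantity supplied is (69 - 67)/2 = 1; supply is the short side, so Q = 1 trades at P = 69.
The demand price at Q = 1 is 158. CS is the trapezoid between demand and 69 over [0, 1]: (1/2)[(163 - 69) + (158 - 69)](1) = 91.5.

91.50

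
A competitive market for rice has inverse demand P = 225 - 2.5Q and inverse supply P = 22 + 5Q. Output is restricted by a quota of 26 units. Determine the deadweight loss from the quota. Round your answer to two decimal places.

Without the quota, 225 - 2.5Q = 22 + 5Q gives Q* = 27.0667.
At Q = 26 the demand price is 225 - 2.5(26) = 160 and the supply price is 22 + 5(26) = 152.
Deadweight loss is the triangle between the curves from 26 to 27.0667: (1/2)(160 - 152)(27.0667 - 26) = 4.2667.

4.27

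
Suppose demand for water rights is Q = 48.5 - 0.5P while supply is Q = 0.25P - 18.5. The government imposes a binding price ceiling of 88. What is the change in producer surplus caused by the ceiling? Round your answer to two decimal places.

-4.89

Rewriting demand in inverse form: P = 97 - 2Q.
Rewriting supply in inverse form: P = 74 + 4Q.
Without the control, 97 - 2Q = 74 + 4Q so Q* = 3.8333 and P* = 89.3333.
At P = 88, sellers supply (88 - 74)/4 = 3.5 while buyers want more, so the quantity traded is 3.5 at price 88.
PS goes from (1/2)(3.8333)(15.3333) = 29.3889 to 24.5 (computed as (88 - 74)(3.5) - (1/2)(4)(3.5)^2), a change of -4.8889.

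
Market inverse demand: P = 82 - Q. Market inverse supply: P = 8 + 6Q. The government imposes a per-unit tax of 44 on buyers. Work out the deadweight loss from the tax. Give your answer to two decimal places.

Without the tax, 82 - Q = 8 + 6Q so Q* = 10.5714 and P* = 71.4286.
With the tax, buyers' net willingness to pay falls by 44: (82 - 44) - Q = 8 + 6Q, so Q_t = 4.2857. Buyers pay P_b = 77.7143; sellers receive P_s = P_b - 44 = 33.7143.
Deadweight loss is the triangle between the curves from Q_t to Q*: (1/2)(10.5714 - 4.2857)(44) = 138.2857.

138.29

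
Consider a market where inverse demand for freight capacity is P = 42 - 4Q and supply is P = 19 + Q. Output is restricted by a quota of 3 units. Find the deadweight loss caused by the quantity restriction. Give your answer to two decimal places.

6.40

Without the quota, 42 - 4Q = 19 + Q gives Q* = 4.6.
At Q = 3 the demand price is 42 - 4(3) = 30 and the supply price is 19 + (3) = 22.
DWL = (1/2)(gap between curves at 3) x (Q* - 3) = (1/2)(8)(1.6) = 6.4.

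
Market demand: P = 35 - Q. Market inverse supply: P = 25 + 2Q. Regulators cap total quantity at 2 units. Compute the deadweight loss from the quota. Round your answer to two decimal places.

2.67

Without the quota, 35 - Q = 25 + 2Q gives Q* = 3.3333.
At Q = 2 the demand price is 35 - (2) = 33 and the supply price is 25 + 2(2) = 29.
DWL = (1/2)(gap between curves at 2) x (Q* - 2) = (1/2)(4)(1.3333) = 2.6667.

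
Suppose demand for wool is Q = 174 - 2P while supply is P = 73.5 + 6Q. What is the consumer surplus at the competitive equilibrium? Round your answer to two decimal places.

Rewriting demand in inverse form: P = 87 - 0.5Q.
Equilibrium: 87 - 0.5Q = 73.5 + 6Q, so Q* = 2.0769 and P* = 85.9615.
Consumer surplus is the triangle under demand above P*: (1/2)(2.0769)(87 - 85.9615) = (1/2)(2.0769)(1.0385) = 1.0784.

1.08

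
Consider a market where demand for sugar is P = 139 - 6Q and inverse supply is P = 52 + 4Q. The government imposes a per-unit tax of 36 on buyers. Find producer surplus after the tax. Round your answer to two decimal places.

Pre-tax equilibrium: 139 - 6Q = 52 + 4Q gives Q* = 8.7, P* = 86.8.
A tax on buyers shifts demand down by 36: (139 - 36) - 6Q = 52 + 4Q, so Q_t = 5.1. Buyers pay P_b = 108.4; sellers receive P_s = P_b - 36 = 72.4.
PS = (1/2)(Q_t)(P_s - 52) = (1/2)(5.1)(20.4) = 52.02.

52.02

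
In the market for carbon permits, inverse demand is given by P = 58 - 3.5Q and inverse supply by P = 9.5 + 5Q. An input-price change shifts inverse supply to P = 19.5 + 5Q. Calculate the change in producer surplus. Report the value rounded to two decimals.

Initial equilibrium: Q_0 = 5.7059, P_0 = 38.0294; CS_0 = (1/2)(5.7059)(19.9706) = 56.9749, PS_0 = (1/2)(5.7059)(28.5294) = 81.3927.
New equilibrium: 58 - 3.5Q = 19.5 + 5Q gives Q_1 = 4.5294, P_1 = 42.1471; CS_1 = 35.9022, PS_1 = 51.2889.
Change in producer surplus = 51.2889 - 81.3927 = -30.1038.

-30.10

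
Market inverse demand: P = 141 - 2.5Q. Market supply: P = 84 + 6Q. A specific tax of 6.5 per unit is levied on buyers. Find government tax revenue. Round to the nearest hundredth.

Pre-tax equilibrium: 141 - 2.5Q = 84 + 6Q gives Q* = 6.7059, P* = 124.2353.
With the tax, buyers' net willingness to pay falls by 6.5: (141 - 6.5) - 2.5Q = 84 + 6Q, so Q_t = 5.9412. Buyers pay P_b = 126.1471; sellers receive P_s = P_b - 6.5 = 119.6471.
Revenue is the tax times quantity traded: 6.5 x 5.9412 = 38.6176.

38.62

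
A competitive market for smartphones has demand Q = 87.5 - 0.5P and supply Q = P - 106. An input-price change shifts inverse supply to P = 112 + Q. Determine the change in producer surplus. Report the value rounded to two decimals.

Rewriting demand in inverse form: P = 175 - 2Q.
Rewriting supply in inverse form: P = 106 + Q.
Initial equilibrium: Q_0 = 23, P_0 = 129; CS_0 = (1/2)(23)(46) = 529, PS_0 = (1/2)(23)(23) = 264.5.
New equilibrium: 175 - 2Q = 112 + Q gives Q_1 = 21, P_1 = 133; CS_1 = 441, PS_1 = 220.5.
Change in producer surplus = 220.5 - 264.5 = -44.

-44.00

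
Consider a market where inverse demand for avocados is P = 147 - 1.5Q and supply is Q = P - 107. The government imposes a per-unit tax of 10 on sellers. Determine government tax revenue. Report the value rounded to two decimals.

Rewriting supply in inverse form: P = 107 + Q.
Without the tax, 147 - 1.5Q = 107 + Q so Q* = 16 and P* = 123.
A tax on sellers shifts supply up by 10: 147 - 1.5Q = 107 + Q + 10, so Q_t = 12. Buyers pay P_b = 129; sellers receive P_s = P_b - 10 = 119.
Revenue is the tax times quantity traded: 10 x 12 = 120.

120.00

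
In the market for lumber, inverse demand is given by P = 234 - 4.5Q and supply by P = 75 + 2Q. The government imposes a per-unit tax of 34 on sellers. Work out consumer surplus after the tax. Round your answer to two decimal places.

Without the tax, 234 - 4.5Q = 75 + 2Q so Q* = 24.4615 and P* = 123.9231.
A tax on sellers shifts supply up by 34: 234 - 4.5Q = 75 + 2Q + 34, so Q_t = 19.2308. Buyers pay P_b = 147.4615; sellers receive P_s = P_b - 34 = 113.4615.
Consumer surplus is the triangle under demand above P_b: (1/2)(19.2308)(234 - 147.4615) = 832.1006.

832.10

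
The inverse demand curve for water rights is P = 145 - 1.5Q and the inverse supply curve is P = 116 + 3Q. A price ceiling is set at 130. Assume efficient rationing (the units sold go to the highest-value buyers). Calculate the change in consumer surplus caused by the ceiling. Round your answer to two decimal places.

Free-market equilibrium: 145 - 1.5Q = 116 + 3Q gives Q* = 6.4444, P* = 135.3333.
At P = 130, sellers supply (130 - 116)/3 = 4.6667 while buyers want more, so the quantity traded is 4.6667 at price 130.
CS goes from (1/2)(6.4444)(9.6667) = 31.1481 to 53.6667 (computed as (145 - 130)(4.6667) - (1/2)(1.5)(4.6667)^2), a change of 22.5185.

22.52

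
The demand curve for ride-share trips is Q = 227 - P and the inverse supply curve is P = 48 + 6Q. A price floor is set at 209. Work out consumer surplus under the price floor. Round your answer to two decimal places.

Rewriting demand in inverse form: P = 227 - Q.
Free-market equilibrium: 227 - Q = 48 + 6Q gives Q* = 25.5714, P* = 201.4286.
At the floor price 209, quantity demanded is (227 - 209)/1 = 18; demand is the short side, so Q = 18 trades at P = 209.
CS is the triangle under demand above 209: (1/2)(18)(227 - 209) = 162.

162.00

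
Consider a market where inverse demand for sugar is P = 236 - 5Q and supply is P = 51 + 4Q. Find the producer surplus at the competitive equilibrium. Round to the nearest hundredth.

845.06

Setting demand equal to supply, 185 = 9Q, so Q* = 20.5556 and P* = 133.2222.
PS is the area between P* and the supply curve from 0 to Q*: (1/2)(20.5556)(82.2222) = 845.0617.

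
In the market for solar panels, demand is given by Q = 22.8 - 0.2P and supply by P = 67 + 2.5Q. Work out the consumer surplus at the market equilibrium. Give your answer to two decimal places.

98.18

Rewriting demand in inverse form: P = 114 - 5Q.
Setting demand equal to supply, 47 = 7.5Q, so Q* = 6.2667 and P* = 82.6667.
The demand choke price is 114, so CS = (1/2)(Q*)(114 - P*) = (1/2)(6.2667)(31.3333) = 98.1778.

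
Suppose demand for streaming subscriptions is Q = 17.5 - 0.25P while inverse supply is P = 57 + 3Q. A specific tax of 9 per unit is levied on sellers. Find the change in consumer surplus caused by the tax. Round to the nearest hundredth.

-6.24

Rewriting demand in inverse form: P = 70 - 4Q.
Without the tax, 70 - 4Q = 57 + 3Q so Q* = 1.8571 and P* = 62.5714.
With the tax, sellers need 9 more per unit: 70 - 4Q = 57 + 3Q + 9, so Q_t = 0.5714. Buyers pay P_b = 67.7143; sellers receive P_s = P_b - 9 = 58.7143.
CS falls from (1/2)(1.8571)(7.4286) = 6.898 to (1/2)(0.5714)(2.2857) = 0.6531, a change of -6.2449.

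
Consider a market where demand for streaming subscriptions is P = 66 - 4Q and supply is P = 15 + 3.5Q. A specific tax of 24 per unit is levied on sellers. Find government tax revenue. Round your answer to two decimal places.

86.40

Pre-tax equilibrium: 66 - 4Q = 15 + 3.5Q gives Q* = 6.8, P* = 38.8.
A tax on sellers shifts supply up by 24: 66 - 4Q = 15 + 3.5Q + 24, so Q_t = 3.6. Buyers pay P_b = 51.6; sellers receive P_s = P_b - 24 = 27.6.
Revenue is the tax times quantity traded: 24 x 3.6 = 86.4.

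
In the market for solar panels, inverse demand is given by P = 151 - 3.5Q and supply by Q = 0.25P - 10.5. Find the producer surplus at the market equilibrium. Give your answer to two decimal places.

422.44

Rewriting supply in inverse form: P = 42 + 4Q.
Setting demand equal to supply, 109 = 7.5Q, so Q* = 14.5333 and P* = 100.1333.
Producer surplus is the triangle above supply below P*: (1/2)(14.5333)(100.1333 - 42) = (1/2)(14.5333)(58.1333) = 422.4356.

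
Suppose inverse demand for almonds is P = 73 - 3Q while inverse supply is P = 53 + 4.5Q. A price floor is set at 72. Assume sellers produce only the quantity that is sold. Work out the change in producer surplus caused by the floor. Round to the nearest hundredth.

Without the control, 73 - 3Q = 53 + 4.5Q so Q* = 2.6667 and P* = 65.
At P = 72, buyers demand (73 - 72)/3 = 0.3333 while sellers would supply more, so the quantity traded is 0.3333 at price 72.
PS goes from (1/2)(2.6667)(12) = 16 to 6.0833 (computed as (72 - 53)(0.3333) - (1/2)(4.5)(0.3333)^2), a change of -9.9167.

-9.92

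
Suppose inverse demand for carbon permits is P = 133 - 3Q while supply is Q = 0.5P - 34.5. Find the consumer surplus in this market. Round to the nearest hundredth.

245.76

Rewriting supply in inverse form: P = 69 + 2Q.
Setting demand equal to supply, 64 = 5Q, so Q* = 12.8 and P* = 94.6.
Consumer surplus is the triangle under demand above P*: (1/2)(12.8)(133 - 94.6) = (1/2)(12.8)(38.4) = 245.76.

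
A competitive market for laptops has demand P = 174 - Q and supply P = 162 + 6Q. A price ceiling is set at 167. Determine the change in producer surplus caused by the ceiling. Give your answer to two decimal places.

Free-market equilibrium: 174 - Q = 162 + 6Q gives Q* = 1.7143, P* = 172.2857.
At P = 167, sellers supply (167 - 162)/6 = 0.8333 while buyers want more, so the quantity traded is 0.8333 at price 167.
PS goes from (1/2)(1.7143)(10.2857) = 8.8163 to 2.0833 (computed as (167 - 162)(0.8333) - (1/2)(6)(0.8333)^2), a change of -6.733.

-6.73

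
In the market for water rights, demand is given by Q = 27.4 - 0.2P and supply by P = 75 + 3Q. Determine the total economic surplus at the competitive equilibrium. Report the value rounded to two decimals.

Rewriting demand in inverse form: P = 137 - 5Q.
Equilibrium: 137 - 5Q = 75 + 3Q, so Q* = 7.75 and P* = 98.25.
CS = (1/2)(7.75)(38.75) = 150.1562 and PS = (1/2)(7.75)(23.25) = 90.0938, so total surplus = 240.25.

240.25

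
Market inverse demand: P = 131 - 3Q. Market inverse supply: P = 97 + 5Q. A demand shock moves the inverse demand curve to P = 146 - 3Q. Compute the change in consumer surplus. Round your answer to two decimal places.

Initial equilibrium: Q_0 = 4.25, P_0 = 118.25; CS_0 = (1/2)(4.25)(12.75) = 27.0938, PS_0 = (1/2)(4.25)(21.25) = 45.1562.
New equilibrium: 146 - 3Q = 97 + 5Q gives Q_1 = 6.125, P_1 = 127.625; CS_1 = 56.2734, PS_1 = 93.7891.
Change in consumer surplus = 56.2734 - 27.0938 = 29.1797.

29.18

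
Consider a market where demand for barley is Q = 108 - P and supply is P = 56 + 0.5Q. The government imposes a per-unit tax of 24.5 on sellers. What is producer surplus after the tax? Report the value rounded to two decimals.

84.03

Rewriting demand in inverse form: P = 108 - Q.
Pre-tax equilibrium: 108 - Q = 56 + 0.5Q gives Q* = 34.6667, P* = 73.3333.
With the tax, sellers need 24.5 more per unit: 108 - Q = 56 + 0.5Q + 24.5, so Q_t = 18.3333. Buyers pay P_b = 89.6667; sellers receive P_s = P_b - 24.5 = 65.1667.
Producer surplus is the triangle above supply below P_s: (1/2)(18.3333)(65.1667 - 56) = 84.0278.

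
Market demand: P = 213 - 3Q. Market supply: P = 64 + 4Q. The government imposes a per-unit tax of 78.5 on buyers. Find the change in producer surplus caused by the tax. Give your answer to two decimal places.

Pre-tax equilibrium: 213 - 3Q = 64 + 4Q gives Q* = 21.2857, P* = 149.1429.
With the tax, buyers' net willingness to pay falls by 78.5: (213 - 78.5) - 3Q = 64 + 4Q, so Q_t = 10.0714. Buyers pay P_b = 182.7857; sellers receive P_s = P_b - 78.5 = 104.2857.
Producers lose the trapezoid between P_s and P* out to Q_t plus the triangle from Q_t to Q*: change in PS = 202.8673 - 906.1633 = -703.2959.

-703.30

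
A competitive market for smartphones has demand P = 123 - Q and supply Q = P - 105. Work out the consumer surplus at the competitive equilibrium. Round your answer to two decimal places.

40.50

Rewriting supply in inverse form: P = 105 + Q.
Equilibrium: 123 - Q = 105 + Q, so Q* = 9 and P* = 114.
The demand choke price is 123, so CS = (1/2)(Q*)(123 - P*) = (1/2)(9)(9) = 40.5.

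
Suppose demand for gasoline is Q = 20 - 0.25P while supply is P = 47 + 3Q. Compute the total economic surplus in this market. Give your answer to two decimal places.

Rewriting demand in inverse form: P = 80 - 4Q.
Setting demand equal to supply, 33 = 7Q, so Q* = 4.7143 and P* = 61.1429.
CS = (1/2)(4.7143)(18.8571) = 44.449 and PS = (1/2)(4.7143)(14.1429) = 33.3367, so total surplus = 77.7857.

77.79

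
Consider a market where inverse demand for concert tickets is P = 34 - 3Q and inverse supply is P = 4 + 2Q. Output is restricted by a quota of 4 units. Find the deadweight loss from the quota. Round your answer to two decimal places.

Without the quota, 34 - 3Q = 4 + 2Q gives Q* = 6.
At Q = 4 the demand price is 34 - 3(4) = 22 and the supply price is 4 + 2(4) = 12.
Deadweight loss is the triangle between the curves from 4 to 6: (1/2)(22 - 12)(6 - 4) = 10.

10.00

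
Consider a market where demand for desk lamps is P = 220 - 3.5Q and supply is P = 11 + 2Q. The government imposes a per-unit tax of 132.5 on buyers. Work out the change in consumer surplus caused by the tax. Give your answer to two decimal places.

Without the tax, 220 - 3.5Q = 11 + 2Q so Q* = 38 and P* = 87.
A tax on buyers shifts demand down by 132.5: (220 - 132.5) - 3.5Q = 11 + 2Q, so Q_t = 13.9091. Buyers pay P_b = 171.3182; sellers receive P_s = P_b - 132.5 = 38.8182.
Consumers lose the trapezoid between P* and P_b out to Q_t plus the triangle from Q_t to Q*: change in CS = 338.5599 - 2527 = -2188.4401.

-2188.44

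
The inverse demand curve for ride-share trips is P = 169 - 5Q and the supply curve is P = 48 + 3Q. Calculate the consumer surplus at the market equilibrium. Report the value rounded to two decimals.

Set 169 - 5Q = 48 + 3Q, which gives 121 = 8Q, so Q* = 15.125 and P* = 169 - 5(15.125) = 93.375.
The demand choke price is 169, so CS = (1/2)(Q*)(169 - P*) = (1/2)(15.125)(75.625) = 571.9141.

571.91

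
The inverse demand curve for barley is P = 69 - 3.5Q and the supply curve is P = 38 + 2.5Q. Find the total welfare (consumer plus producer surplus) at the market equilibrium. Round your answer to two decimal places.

80.08

Setting demand equal to supply, 31 = 6Q, so Q* = 5.1667 and P* = 50.9167.
CS = (1/2)(5.1667)(18.0833) = 46.7153 and PS = (1/2)(5.1667)(12.9167) = 33.3681, so total surplus = 80.0833.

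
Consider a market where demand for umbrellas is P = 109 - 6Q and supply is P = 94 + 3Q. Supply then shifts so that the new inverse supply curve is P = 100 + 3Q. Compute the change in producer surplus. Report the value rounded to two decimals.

-2.67

Initial equilibrium: Q_0 = 1.6667, P_0 = 99; CS_0 = (1/2)(1.6667)(10) = 8.3333, PS_0 = (1/2)(1.6667)(5) = 4.1667.
New equilibrium: 109 - 6Q = 100 + 3Q gives Q_1 = 1, P_1 = 103; CS_1 = 3, PS_1 = 1.5.
Change in producer surplus = 1.5 - 4.1667 = -2.6667.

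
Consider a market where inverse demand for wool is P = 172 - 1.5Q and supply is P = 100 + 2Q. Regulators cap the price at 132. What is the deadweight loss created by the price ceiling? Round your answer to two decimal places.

36.57

Without the control, 172 - 1.5Q = 100 + 2Q so Q* = 20.5714 and P* = 141.1429.
At the ceiling price 132, quantity supplied is (132 - 100)/2 = 16; supply is the short side, so Q = 16 trades at P = 132.
The lost-trades triangle has base Q* - 16 = 4.5714 and height equal to the gap between the curves at Q = 16, which is 148 - 132 = 16. DWL = (1/2)(4.5714)(16) = 36.5714.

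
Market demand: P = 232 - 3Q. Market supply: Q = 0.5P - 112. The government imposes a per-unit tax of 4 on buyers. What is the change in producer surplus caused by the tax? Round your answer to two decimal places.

Rewriting supply in inverse form: P = 224 + 2Q.
Pre-tax equilibrium: 232 - 3Q = 224 + 2Q gives Q* = 1.6, P* = 227.2.
A tax on buyers shifts demand down by 4: (232 - 4) - 3Q = 224 + 2Q, so Q_t = 0.8. Buyers pay P_b = 229.6; sellers receive P_s = P_b - 4 = 225.6.
PS falls from (1/2)(1.6)(3.2) = 2.56 to (1/2)(0.8)(1.6) = 0.64, a change of -1.92.

-1.92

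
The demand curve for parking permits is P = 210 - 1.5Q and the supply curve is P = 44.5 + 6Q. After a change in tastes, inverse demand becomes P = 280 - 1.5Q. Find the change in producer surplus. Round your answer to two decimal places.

1497.07

Initial equilibrium: Q_0 = 22.0667, P_0 = 176.9; CS_0 = (1/2)(22.0667)(33.1) = 365.2033, PS_0 = (1/2)(22.0667)(132.4) = 1460.8133.
New equilibrium: 280 - 1.5Q = 44.5 + 6Q gives Q_1 = 31.4, P_1 = 232.9; CS_1 = 739.47, PS_1 = 2957.88.
Change in producer surplus = 2957.88 - 1460.8133 = 1497.0667.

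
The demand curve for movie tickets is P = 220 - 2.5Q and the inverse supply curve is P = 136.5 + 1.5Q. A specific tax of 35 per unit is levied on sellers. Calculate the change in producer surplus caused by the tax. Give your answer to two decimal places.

-216.56

Without the tax, 220 - 2.5Q = 136.5 + 1.5Q so Q* = 20.875 and P* = 167.8125.
With the tax, sellers need 35 more per unit: 220 - 2.5Q = 136.5 + 1.5Q + 35, so Q_t = 12.125. Buyers pay P_b = 189.6875; sellers receive P_s = P_b - 35 = 154.6875.
Producers lose the trapezoid between P_s and P* out to Q_t plus the triangle from Q_t to Q*: change in PS = 110.2617 - 326.8242 = -216.5625.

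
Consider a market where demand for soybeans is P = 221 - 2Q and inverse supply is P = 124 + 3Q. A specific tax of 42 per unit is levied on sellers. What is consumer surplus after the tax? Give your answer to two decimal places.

121.00

Pre-tax equilibrium: 221 - 2Q = 124 + 3Q gives Q* = 19.4, P* = 182.2.
A tax on sellers shifts supply up by 42: 221 - 2Q = 124 + 3Q + 42, so Q_t = 11. Buyers pay P_b = 199; sellers receive P_s = P_b - 42 = 157.
CS = (1/2)(Q_t)(221 - P_b) = (1/2)(11)(22) = 121.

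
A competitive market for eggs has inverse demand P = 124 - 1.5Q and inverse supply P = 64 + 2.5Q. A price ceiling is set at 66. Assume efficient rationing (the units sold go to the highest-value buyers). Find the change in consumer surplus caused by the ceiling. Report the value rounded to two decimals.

-122.83

Without the control, 124 - 1.5Q = 64 + 2.5Q so Q* = 15 and P* = 101.5.
At the ceiling price 66, quantity supplied is (66 - 64)/2.5 = 0.8; supply is the short side, so Q = 0.8 trades at P = 66.
CS goes from (1/2)(15)(22.5) = 168.75 to 45.92 (computed as (124 - 66)(0.8) - (1/2)(1.5)(0.8)^2), a change of -122.83.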